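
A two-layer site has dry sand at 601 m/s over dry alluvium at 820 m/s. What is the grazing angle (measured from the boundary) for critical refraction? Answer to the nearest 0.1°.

42.9°

Critical incidence: sin θ_c = V₁/V₂ = 601/820 = 0.7329.
θ_c = arcsin 0.7329 = 47.13°.
Measured from the interface: 90° − 47.13° = 42.87°.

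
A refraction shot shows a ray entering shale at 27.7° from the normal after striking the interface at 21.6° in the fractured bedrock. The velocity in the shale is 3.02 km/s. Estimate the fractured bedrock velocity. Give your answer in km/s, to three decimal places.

2.392 km/s

Snell's law: sin 21.6°/V₁ = sin 27.7°/V₂.
V₁ = V₂·sin 21.6°/sin 27.7° = 3.02 × 0.7919 = 2.392 km/s.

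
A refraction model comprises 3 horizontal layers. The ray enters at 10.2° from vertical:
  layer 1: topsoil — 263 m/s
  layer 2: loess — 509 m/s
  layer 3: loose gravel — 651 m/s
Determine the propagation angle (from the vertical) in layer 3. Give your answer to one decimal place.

Ray parameter p = sin 10.2° / 263 = 6.7333e-04 s/m.
sin θ_3 = p·V_3 = 6.7333e-04 × 651 = 0.4383.
θ_3 = arcsin 0.4383 = 26.00°.

26.0°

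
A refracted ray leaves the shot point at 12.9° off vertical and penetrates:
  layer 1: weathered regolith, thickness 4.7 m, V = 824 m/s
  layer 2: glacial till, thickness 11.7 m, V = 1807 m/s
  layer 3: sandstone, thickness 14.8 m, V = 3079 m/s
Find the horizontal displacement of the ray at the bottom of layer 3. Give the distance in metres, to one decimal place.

30.0 m

Ray parameter p = sin 12.9° / 824 m/s = 2.7093e-04 s/m.
Layer 1: θ = 12.90°; offset = 4.7·tan 12.90° = 1.076 m.
Layer 2: sin θ = p·1807 = 0.4896 → θ = 29.31°; offset = 11.7·tan 29.31° = 6.569 m.
Layer 3: sin θ = p·3079 = 0.8342 → θ = 56.53°; offset = 14.8·tan 56.53° = 22.389 m.
Summing the layer offsets gives 30.034 m.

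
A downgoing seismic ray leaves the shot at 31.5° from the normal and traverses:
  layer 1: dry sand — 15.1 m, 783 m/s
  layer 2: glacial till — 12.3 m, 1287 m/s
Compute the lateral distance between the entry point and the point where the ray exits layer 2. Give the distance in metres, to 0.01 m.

29.87 m

Ray parameter p = sin 31.5° / 783 m/s = 6.6730e-04 s/m.
Layer 1: θ = 31.50°; offset = 15.1·tan 31.50° = 9.2533 m.
Layer 2: sin θ = p·1287 = 0.8588 → θ = 59.18°; offset = 12.3·tan 59.18° = 20.6206 m.
Summing the layer offsets gives 29.8739 m.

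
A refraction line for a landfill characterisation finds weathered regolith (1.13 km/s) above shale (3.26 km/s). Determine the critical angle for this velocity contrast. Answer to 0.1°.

Critical incidence: sin θ_c = V₁/V₂ = 1.13/3.26 = 0.3466.
θ_c = arcsin 0.3466 = 20.28°.

20.3°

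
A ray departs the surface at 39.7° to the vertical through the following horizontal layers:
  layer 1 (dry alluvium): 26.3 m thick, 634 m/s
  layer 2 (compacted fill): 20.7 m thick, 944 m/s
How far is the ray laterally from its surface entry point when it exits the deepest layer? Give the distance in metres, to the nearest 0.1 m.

85.6 m

Apply Snell's law at each interface; in layer i the horizontal offset is hᵢ·tan θᵢ.
Layer 1: θ = 39.70°; offset = 26.3·tan 39.70° = 21.835 m.
Layer 2: sin θ = 944·sin 39.7°/634 = 0.9511, θ = 72.01°; offset = 20.7·tan 72.01° = 63.738 m.
Total horizontal offset = 85.573 m.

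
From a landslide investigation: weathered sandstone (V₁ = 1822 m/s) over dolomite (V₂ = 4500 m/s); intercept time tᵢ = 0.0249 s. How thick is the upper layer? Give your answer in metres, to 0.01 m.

θ_c = arcsin(1822/4500) = 23.88°; cos θ_c = 0.9144.
tᵢ = 2h cos θ_c/V₁ ⇒ h = tᵢ·V₁/(2 cos θ_c) = 0.0249·1822/(2·0.9144) = 24.81 m.

24.81 m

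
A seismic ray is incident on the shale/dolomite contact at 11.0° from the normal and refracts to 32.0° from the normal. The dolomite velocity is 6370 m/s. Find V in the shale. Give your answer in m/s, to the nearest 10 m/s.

Snell's law: sin 11.0°/V₁ = sin 32.0°/V₂.
V₁ = V₂·sin 11.0°/sin 32.0° = 6370 × 0.3601 = 2293.66 m/s.

2290 m/s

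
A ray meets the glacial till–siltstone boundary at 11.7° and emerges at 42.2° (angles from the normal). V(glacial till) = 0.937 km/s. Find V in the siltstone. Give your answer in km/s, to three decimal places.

3.104 km/s

sin 11.7° = 0.2028; sin 42.2° = 0.6717.
V₂ = V₁·(sin θ₂/sin θ₁) = 0.937·(0.6717/0.2028) = 3.104 km/s.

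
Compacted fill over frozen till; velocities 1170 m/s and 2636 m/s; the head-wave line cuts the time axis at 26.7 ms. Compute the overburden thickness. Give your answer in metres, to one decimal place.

17.4 m

h = tᵢ·V₁·V₂ / (2·√(V₂²−V₁²)).
√(V₂²−V₁²) = √(2636² − 1170²) = 2362.1 m/s.
h = 0.0267 s × 1170 × 2636 / (2 × 2362.1) = 17.43 m.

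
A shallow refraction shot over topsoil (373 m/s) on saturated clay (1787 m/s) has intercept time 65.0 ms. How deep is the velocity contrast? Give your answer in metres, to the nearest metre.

θ_c = arcsin(373/1787) = 12.05°; cos θ_c = 0.9780.
tᵢ = 2h cos θ_c/V₁ ⇒ h = tᵢ·V₁/(2 cos θ_c) = 0.065·373/(2·0.9780) = 12.40 m.

12 m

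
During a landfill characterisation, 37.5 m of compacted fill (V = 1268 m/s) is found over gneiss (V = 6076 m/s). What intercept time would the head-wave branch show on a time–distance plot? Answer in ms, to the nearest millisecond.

58 ms

tᵢ = 2h·√(V₂²−V₁²)/(V₁V₂).
√(V₂²−V₁²) = √(6076²−1268²) = 5942.2 m/s.
tᵢ = 2·37.5·5942.2/(1268·6076) = 0.05785 s.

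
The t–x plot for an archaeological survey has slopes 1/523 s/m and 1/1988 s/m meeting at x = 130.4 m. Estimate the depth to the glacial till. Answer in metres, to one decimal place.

49.8 m

x_cross = 2h·√((V₂+V₁)/(V₂−V₁)) → h = x_cross / (2·√((V₂+V₁)/(V₂−V₁))).
√((V₂+V₁)/(V₂−V₁)) = √((1988+523)/(1988−523)) = 1.3092.
h = 130.4 / (2·1.3092) = 49.80 m.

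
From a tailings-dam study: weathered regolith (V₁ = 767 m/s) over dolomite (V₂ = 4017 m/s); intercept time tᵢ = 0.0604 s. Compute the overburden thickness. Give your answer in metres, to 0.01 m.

θ_c = arcsin(767/4017) = 11.01°; cos θ_c = 0.9816.
tᵢ = 2h cos θ_c/V₁ ⇒ h = tᵢ·V₁/(2 cos θ_c) = 0.0604·767/(2·0.9816) = 23.60 m.

23.60 m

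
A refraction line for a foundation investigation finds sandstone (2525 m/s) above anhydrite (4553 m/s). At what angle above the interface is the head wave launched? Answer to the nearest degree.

At critical incidence the refracted ray runs along the interface (θ₂ = 90°), so sin θ_c = V₁/V₂.
θ_c = arcsin(2525/4553) = arcsin 0.5546 = 33.68°.
Measured from the interface: 90° − 33.68° = 56.32°.

56°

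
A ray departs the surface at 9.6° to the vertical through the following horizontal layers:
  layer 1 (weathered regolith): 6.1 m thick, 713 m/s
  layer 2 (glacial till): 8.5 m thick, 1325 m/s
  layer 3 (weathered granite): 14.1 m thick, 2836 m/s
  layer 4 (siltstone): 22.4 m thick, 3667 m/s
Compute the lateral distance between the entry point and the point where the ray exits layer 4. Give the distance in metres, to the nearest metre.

Ray parameter p = sin 9.6° / 713 m/s = 2.3390e-04 s/m.
Layer 1: θ = 9.60°; offset = 6.1·tan 9.60° = 1.032 m.
Layer 2: sin θ = p·1325 = 0.3099 → θ = 18.05°; offset = 8.5·tan 18.05° = 2.771 m.
Layer 3: sin θ = p·2836 = 0.6633 → θ = 41.55°; offset = 14.1·tan 41.55° = 12.499 m.
Layer 4: sin θ = p·3667 = 0.8577 → θ = 59.06°; offset = 22.4·tan 59.06° = 37.368 m.
Σ offsets = 53.669 m.

54 m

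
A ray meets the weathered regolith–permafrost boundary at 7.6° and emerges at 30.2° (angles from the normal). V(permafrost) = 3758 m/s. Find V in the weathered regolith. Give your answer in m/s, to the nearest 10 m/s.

990 m/s

sin 7.6° = 0.1323; sin 30.2° = 0.5030.
V₁ = V₂·(sin θ₁/sin θ₂) = 3758·(0.1323/0.5030) = 988.07 m/s.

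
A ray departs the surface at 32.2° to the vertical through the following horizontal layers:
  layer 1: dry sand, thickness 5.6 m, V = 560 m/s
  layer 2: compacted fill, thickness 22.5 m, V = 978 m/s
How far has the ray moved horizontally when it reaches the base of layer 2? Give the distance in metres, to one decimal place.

60.7 m

Ray parameter p = sin 32.2° / 560 m/s = 9.5156e-04 s/m.
Layer 1: θ = 32.20°; offset = 5.6·tan 32.20° = 3.527 m.
Layer 2: sin θ = p·978 = 0.9306 → θ = 68.53°; offset = 22.5·tan 68.53° = 57.217 m.
Σ offsets = 60.744 m.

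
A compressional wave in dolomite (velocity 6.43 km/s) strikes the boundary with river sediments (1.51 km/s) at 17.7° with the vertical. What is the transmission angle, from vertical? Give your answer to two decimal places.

Snell's law: sin θ₂ = (V₂/V₁)·sin θ₁ = (1.51/6.43)·sin 17.7° = 0.0714.
θ₂ = sin⁻¹(0.0714) = 4.09° (from vertical).

4.09°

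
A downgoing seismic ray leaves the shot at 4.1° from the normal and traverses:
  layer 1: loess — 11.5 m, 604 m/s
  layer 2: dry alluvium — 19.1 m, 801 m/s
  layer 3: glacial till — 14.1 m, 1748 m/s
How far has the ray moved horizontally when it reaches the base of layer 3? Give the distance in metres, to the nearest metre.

Ray parameter p = sin 4.1° / 604 m/s = 1.1837e-04 s/m.
Layer 1: θ = 4.10°; offset = 11.5·tan 4.10° = 0.824 m.
Layer 2: sin θ = p·801 = 0.0948 → θ = 5.44°; offset = 19.1·tan 5.44° = 1.819 m.
Layer 3: sin θ = p·1748 = 0.2069 → θ = 11.94°; offset = 14.1·tan 11.94° = 2.982 m.
Total horizontal offset = 5.626 m.

6 m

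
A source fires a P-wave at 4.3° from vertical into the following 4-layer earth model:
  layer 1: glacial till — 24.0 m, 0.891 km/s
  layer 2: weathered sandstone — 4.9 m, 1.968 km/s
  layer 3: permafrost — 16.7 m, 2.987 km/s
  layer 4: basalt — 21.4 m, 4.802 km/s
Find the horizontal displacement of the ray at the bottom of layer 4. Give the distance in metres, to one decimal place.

16.4 m

Apply Snell's law at each interface; in layer i the horizontal offset is hᵢ·tan θᵢ.
Layer 1: θ = 4.30°; offset = 24.0·tan 4.30° = 1.805 m.
Layer 2: sin θ = 1.968·sin 4.3°/0.891 = 0.1656, θ = 9.53°; offset = 4.9·tan 9.53° = 0.823 m.
Layer 3: sin θ = 2.987·sin 4.3°/0.891 = 0.2514, θ = 14.56°; offset = 16.7·tan 14.56° = 4.337 m.
Layer 4: sin θ = 4.802·sin 4.3°/0.891 = 0.4041, θ = 23.83°; offset = 21.4·tan 23.83° = 9.454 m.
Summing the layer offsets gives 16.418 m.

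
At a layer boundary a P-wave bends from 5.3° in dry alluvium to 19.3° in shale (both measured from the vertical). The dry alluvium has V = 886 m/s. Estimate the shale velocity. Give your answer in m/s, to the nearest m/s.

Snell's law: sin 5.3°/V₁ = sin 19.3°/V₂.
V₂ = V₁·sin 19.3°/sin 5.3° = 886 × 3.5781 = 3170.23 m/s.

3170 m/s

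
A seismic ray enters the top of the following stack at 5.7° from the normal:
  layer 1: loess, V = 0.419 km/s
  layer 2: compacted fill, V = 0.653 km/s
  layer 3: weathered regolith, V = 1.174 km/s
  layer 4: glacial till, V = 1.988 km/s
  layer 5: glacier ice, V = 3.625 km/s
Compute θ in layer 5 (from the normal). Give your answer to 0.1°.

59.2°

Snell's law across each interface conserves sin θ / V, so sin θ_5 = V_5·sin θ₁/V₁.
sin θ_5 = 3.625 × sin 5.7° / 0.419 = 0.8593.
θ_5 = 59.23° from the vertical.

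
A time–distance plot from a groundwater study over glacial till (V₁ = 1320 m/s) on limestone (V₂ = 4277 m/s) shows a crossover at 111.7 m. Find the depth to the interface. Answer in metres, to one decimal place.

40.6 m

h = (x_cross/2)·√((V₂−V₁)/(V₂+V₁)).
(V₂−V₁)/(V₂+V₁) = (4277−1320)/(4277+1320) = 0.5283; √ = 0.7269.
h = (111.7/2)·0.7269 = 40.59 m.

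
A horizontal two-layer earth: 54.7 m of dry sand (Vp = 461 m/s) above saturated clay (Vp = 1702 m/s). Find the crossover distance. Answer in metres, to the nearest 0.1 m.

144.4 m

θ_c = arcsin(461/1702) = 15.72°, so cos θ_c = 0.9626 and tᵢ = 2h cos θ_c/V₁ = 0.2284 s.
At crossover x/V₁ = x/V₂ + tᵢ ⇒ x = tᵢ/(1/V₁ − 1/V₂) = 0.22844/(2.1692e-03 − 5.8754e-04) = 144.43 m.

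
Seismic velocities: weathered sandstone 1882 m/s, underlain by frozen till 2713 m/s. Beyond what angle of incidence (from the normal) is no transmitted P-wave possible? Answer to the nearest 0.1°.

Critical incidence: sin θ_c = V₁/V₂ = 1882/2713 = 0.6937.
θ_c = arcsin 0.6937 = 43.92°.

43.9°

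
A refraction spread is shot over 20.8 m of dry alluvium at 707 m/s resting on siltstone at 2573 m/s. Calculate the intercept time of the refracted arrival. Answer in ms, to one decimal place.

56.6 ms

θ_c = arcsin(V₁/V₂) = arcsin(707/2573) = 15.95°; cos θ_c = 0.9615.
tᵢ = 2h·cos θ_c / V₁ = 2·20.8·0.9615 / 707 = 0.05658 s.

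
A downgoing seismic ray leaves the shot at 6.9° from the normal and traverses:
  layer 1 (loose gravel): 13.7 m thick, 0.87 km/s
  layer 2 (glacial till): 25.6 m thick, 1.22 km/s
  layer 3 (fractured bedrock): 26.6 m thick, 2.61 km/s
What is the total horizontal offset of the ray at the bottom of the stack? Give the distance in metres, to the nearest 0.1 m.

Apply Snell's law at each interface; in layer i the horizontal offset is hᵢ·tan θᵢ.
Layer 1: θ = 6.90°; offset = 13.7·tan 6.90° = 1.658 m.
Layer 2: sin θ = 1.22·sin 6.9°/0.87 = 0.1685, θ = 9.70°; offset = 25.6·tan 9.70° = 4.375 m.
Layer 3: sin θ = 2.61·sin 6.9°/0.87 = 0.3604, θ = 21.13°; offset = 26.6·tan 21.13° = 10.278 m.
Σ offsets = 16.311 m.

16.3 m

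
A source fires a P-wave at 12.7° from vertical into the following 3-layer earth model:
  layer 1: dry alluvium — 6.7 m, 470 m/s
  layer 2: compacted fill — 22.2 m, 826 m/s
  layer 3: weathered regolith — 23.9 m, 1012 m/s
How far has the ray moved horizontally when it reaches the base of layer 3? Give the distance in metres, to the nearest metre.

24 m

p = sin θ₁/V₁ = sin 12.7°/470 = 4.6776e-04 s/m is conserved through the stack.
Layer 1: θ = 12.70°; offset = 6.7·tan 12.70° = 1.510 m.
Layer 2: sin θ = p·826 = 0.3864 → θ = 22.73°; offset = 22.2·tan 22.73° = 9.300 m.
Layer 3: sin θ = p·1012 = 0.4734 → θ = 28.25°; offset = 23.9·tan 28.25° = 12.844 m.
Total horizontal offset = 23.653 m.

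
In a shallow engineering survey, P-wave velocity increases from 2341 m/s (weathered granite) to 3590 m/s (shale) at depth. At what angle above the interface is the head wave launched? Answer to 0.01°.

Critical incidence: sin θ_c = V₁/V₂ = 2341/3590 = 0.6521.
θ_c = arcsin 0.6521 = 40.70°.
Measured from the interface: 90° − 40.70° = 49.30°.

49.30°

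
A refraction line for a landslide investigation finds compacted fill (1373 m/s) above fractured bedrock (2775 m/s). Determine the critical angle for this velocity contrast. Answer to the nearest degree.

Critical incidence: sin θ_c = V₁/V₂ = 1373/2775 = 0.4948.
θ_c = arcsin 0.4948 = 29.65°.

30°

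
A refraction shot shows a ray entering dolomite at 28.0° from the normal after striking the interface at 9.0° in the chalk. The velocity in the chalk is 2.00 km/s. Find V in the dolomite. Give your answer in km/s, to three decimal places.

6.002 km/s

Snell's law: sin 9.0°/V₁ = sin 28.0°/V₂.
V₂ = V₁·sin 28.0°/sin 9.0° = 2.00 × 3.0011 = 6.002 km/s.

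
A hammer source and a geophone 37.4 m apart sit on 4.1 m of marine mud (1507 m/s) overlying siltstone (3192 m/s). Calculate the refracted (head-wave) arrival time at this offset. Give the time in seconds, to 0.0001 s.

0.0165 s

t = x/V₂ + 2h·√(V₂²−V₁²)/(V₁V₂).
√(V₂²−V₁²) = √(3192²−1507²) = 2813.9 m/s; delay term = 2·4.1·2813.9/(1507·3192) = 0.00480 s.
t = 37.4/3192 + 0.00480 = 0.01651 s.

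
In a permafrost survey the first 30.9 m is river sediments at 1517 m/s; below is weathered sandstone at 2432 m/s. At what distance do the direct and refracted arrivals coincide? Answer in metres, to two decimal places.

θ_c = arcsin(1517/2432) = 38.59°, so cos θ_c = 0.7816 and tᵢ = 2h cos θ_c/V₁ = 0.0318 s.
At crossover x/V₁ = x/V₂ + tᵢ ⇒ x = tᵢ/(1/V₁ − 1/V₂) = 0.03184/(6.5920e-04 − 4.1118e-04) = 128.39 m.

128.39 m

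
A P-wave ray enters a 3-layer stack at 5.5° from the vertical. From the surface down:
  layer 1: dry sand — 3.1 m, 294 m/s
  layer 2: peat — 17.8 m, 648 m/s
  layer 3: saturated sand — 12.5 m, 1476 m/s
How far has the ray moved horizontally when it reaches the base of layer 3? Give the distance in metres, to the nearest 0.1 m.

Apply Snell's law at each interface; in layer i the horizontal offset is hᵢ·tan θᵢ.
Layer 1: θ = 5.50°; offset = 3.1·tan 5.50° = 0.298 m.
Layer 2: sin θ = 648·sin 5.5°/294 = 0.2113, θ = 12.20°; offset = 17.8·tan 12.20° = 3.847 m.
Layer 3: sin θ = 1476·sin 5.5°/294 = 0.4812, θ = 28.76°; offset = 12.5·tan 28.76° = 6.861 m.
Summing the layer offsets gives 11.007 m.

11.0 m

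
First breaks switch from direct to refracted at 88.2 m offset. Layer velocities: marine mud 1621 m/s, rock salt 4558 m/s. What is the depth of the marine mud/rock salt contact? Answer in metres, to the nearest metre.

30 m

x_cross = 2h·√((V₂+V₁)/(V₂−V₁)) → h = x_cross / (2·√((V₂+V₁)/(V₂−V₁))).
√((V₂+V₁)/(V₂−V₁)) = √((4558+1621)/(4558−1621)) = 1.4505.
h = 88.2 / (2·1.4505) = 30.40 m.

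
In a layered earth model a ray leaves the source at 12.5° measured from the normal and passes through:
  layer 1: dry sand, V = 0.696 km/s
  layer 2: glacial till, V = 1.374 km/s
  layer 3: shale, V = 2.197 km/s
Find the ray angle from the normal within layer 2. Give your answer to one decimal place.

Ray parameter p = sin 12.5° / 0.696 = 3.1098e-01 s/km.
sin θ_2 = p·V_2 = 3.1098e-01 × 1.374 = 0.4273.
θ_2 = 25.30° from the vertical.

25.3°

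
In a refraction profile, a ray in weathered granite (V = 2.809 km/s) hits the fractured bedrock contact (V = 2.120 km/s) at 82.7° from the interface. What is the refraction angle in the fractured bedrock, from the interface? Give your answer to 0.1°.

84.5°

Convert to the normal: θ₁ = 90° − 82.7° = 7.3°.
sin θ₁/V₁ = sin θ₂/V₂ ⇒ sin θ₂ = 2.120·sin 7.3°/2.809 = 2.120·0.1271/2.809 = 0.0959.
θ₂ = arcsin 0.0959 = 5.50° from the normal.
From the interface: 90° − 5.50° = 84.50°.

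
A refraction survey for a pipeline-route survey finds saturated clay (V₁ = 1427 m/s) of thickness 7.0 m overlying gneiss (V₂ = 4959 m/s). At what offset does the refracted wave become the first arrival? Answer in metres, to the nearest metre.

19 m

x_cross = 2h·√((V₂+V₁)/(V₂−V₁)).
(V₂+V₁)/(V₂−V₁) = (4959+1427)/(4959−1427) = 1.8080; √ = 1.3446.
x_cross = 2·7.0·1.3446 = 18.82 m.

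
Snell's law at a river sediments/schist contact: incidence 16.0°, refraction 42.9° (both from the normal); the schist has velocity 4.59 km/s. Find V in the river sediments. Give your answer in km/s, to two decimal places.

1.86 km/s

Snell's law: sin 16.0°/V₁ = sin 42.9°/V₂.
V₁ = V₂·sin 16.0°/sin 42.9° = 4.59 × 0.4049 = 1.86 km/s.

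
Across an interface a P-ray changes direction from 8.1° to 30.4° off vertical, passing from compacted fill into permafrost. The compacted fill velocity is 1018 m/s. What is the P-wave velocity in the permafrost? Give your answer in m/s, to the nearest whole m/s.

sin 8.1° = 0.1409; sin 30.4° = 0.5060.
V₂ = V₁·(sin θ₂/sin θ₁) = 1018·(0.5060/0.1409) = 3656.05 m/s.

3656 m/s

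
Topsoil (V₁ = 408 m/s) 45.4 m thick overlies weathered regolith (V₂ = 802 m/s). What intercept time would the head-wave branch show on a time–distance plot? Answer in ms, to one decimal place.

191.6 ms

tᵢ = 2h·√(V₂²−V₁²)/(V₁V₂).
√(V₂²−V₁²) = √(802²−408²) = 690.5 m/s.
tᵢ = 2·45.4·690.5/(408·802) = 0.19160 s.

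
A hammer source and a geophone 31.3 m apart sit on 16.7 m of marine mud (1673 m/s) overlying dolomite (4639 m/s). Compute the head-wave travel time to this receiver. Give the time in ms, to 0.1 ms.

t = x/V₂ + 2h·√(V₂²−V₁²)/(V₁V₂).
√(V₂²−V₁²) = √(4639²−1673²) = 4326.8 m/s; delay term = 2·16.7·4326.8/(1673·4639) = 0.01862 s.
t = 31.3/4639 + 0.01862 = 0.02537 s.

25.4 ms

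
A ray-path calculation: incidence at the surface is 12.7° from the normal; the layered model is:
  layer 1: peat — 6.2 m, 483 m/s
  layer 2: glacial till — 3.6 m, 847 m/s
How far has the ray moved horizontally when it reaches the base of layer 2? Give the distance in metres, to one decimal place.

2.9 m

Apply Snell's law at each interface; in layer i the horizontal offset is hᵢ·tan θᵢ.
Layer 1: θ = 12.70°; offset = 6.2·tan 12.70° = 1.397 m.
Layer 2: sin θ = 847·sin 12.7°/483 = 0.3855, θ = 22.68°; offset = 3.6·tan 22.68° = 1.504 m.
Σ offsets = 2.901 m.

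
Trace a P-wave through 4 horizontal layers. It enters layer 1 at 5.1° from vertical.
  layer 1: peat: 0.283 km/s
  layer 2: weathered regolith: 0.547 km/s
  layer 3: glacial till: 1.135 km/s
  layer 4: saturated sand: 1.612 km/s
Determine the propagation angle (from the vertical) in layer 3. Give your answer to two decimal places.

Snell's law across each interface conserves sin θ / V, so sin θ_3 = V_3·sin θ₁/V₁.
sin θ_3 = 1.135 × sin 5.1° / 0.283 = 0.3565.
θ_3 = 20.89° from the vertical.

20.89°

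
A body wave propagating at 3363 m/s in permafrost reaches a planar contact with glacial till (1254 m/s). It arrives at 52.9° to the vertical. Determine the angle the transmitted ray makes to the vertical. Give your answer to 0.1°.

17.3°

sin θ₁/V₁ = sin θ₂/V₂ ⇒ sin θ₂ = 1254·sin 52.9°/3363 = 1254·0.7976/3363 = 0.2974.
θ₂ = sin⁻¹(0.2974) = 17.30° (from vertical).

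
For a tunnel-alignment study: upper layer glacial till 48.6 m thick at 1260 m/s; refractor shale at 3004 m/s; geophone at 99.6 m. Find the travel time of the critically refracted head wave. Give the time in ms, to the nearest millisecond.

103 ms

t = x/V₂ + 2h·√(V₂²−V₁²)/(V₁V₂).
√(V₂²−V₁²) = √(3004²−1260²) = 2727.0 m/s; delay term = 2·48.6·2727.0/(1260·3004) = 0.07003 s.
t = 99.6/3004 + 0.07003 = 0.10318 s.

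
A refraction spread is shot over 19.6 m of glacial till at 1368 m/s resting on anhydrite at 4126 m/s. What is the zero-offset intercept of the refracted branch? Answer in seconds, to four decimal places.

θ_c = arcsin(V₁/V₂) = arcsin(1368/4126) = 19.36°; cos θ_c = 0.9434.
tᵢ = 2h·cos θ_c / V₁ = 2·19.6·0.9434 / 1368 = 0.02703 s.

0.0270 s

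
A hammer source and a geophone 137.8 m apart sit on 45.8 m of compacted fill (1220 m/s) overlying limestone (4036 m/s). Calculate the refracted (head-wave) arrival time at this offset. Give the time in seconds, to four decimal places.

θ_c = arcsin(V₁/V₂) = arcsin(1220/4036) = 17.59°, cos θ_c = 0.9532.
Intercept time tᵢ = 2h cos θ_c / V₁ = 2·45.8·0.9532/1220 = 0.07157 s.
t = x/V₂ + tᵢ = 137.8/4036 + 0.07157 = 0.10571 s.

0.1057 s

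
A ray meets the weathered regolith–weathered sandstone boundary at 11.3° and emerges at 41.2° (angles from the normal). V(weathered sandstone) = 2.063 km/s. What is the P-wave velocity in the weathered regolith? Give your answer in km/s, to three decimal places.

sin 11.3° = 0.1959; sin 41.2° = 0.6587.
V₁ = V₂·(sin θ₁/sin θ₂) = 2.063·(0.1959/0.6587) = 0.614 km/s.

0.614 km/s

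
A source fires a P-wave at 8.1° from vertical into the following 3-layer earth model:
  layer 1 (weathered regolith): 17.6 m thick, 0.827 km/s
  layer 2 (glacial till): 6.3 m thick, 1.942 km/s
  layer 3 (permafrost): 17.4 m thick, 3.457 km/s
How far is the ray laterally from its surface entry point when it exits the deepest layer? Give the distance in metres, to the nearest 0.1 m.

Apply Snell's law at each interface; in layer i the horizontal offset is hᵢ·tan θᵢ.
Layer 1: θ = 8.10°; offset = 17.6·tan 8.10° = 2.505 m.
Layer 2: sin θ = 1.942·sin 8.1°/0.827 = 0.3309, θ = 19.32°; offset = 6.3·tan 19.32° = 2.209 m.
Layer 3: sin θ = 3.457·sin 8.1°/0.827 = 0.5890, θ = 36.09°; offset = 17.4·tan 36.09° = 12.682 m.
Σ offsets = 17.395 m.

17.4 m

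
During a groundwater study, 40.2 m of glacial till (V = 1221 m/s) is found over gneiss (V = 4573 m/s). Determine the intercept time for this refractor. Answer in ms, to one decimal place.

θ_c = arcsin(V₁/V₂) = arcsin(1221/4573) = 15.49°; cos θ_c = 0.9637.
tᵢ = 2h·cos θ_c / V₁ = 2·40.2·0.9637 / 1221 = 0.06346 s.

63.5 ms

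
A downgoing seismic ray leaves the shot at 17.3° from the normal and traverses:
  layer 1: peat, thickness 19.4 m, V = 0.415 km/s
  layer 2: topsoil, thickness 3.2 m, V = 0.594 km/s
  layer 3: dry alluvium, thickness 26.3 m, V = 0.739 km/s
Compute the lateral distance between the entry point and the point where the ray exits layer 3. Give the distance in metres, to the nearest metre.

Ray parameter p = sin 17.3° / 0.415 km/s = 7.1657e-01 s/km.
Layer 1: θ = 17.30°; offset = 19.4·tan 17.30° = 6.042 m.
Layer 2: sin θ = p·0.594 = 0.4256 → θ = 25.19°; offset = 3.2·tan 25.19° = 1.505 m.
Layer 3: sin θ = p·0.739 = 0.5295 → θ = 31.97°; offset = 26.3·tan 31.97° = 16.418 m.
Total horizontal offset = 23.965 m.

24 m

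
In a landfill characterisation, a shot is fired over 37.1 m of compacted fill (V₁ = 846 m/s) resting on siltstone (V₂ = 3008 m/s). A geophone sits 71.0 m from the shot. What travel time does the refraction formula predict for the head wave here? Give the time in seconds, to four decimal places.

0.1078 s

t = x/V₂ + 2h·√(V₂²−V₁²)/(V₁V₂).
√(V₂²−V₁²) = √(3008²−846²) = 2886.6 m/s; delay term = 2·37.1·2886.6/(846·3008) = 0.08417 s.
t = 71.0/3008 + 0.08417 = 0.10777 s.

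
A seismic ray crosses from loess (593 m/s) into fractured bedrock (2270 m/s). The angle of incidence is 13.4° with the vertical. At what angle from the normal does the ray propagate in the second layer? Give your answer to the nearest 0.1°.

sin θ₁/V₁ = sin θ₂/V₂ ⇒ sin θ₂ = 2270·sin 13.4°/593 = 2270·0.2317/593 = 0.8871.
θ₂ = arcsin 0.8871 = 62.51° from the normal.

62.5°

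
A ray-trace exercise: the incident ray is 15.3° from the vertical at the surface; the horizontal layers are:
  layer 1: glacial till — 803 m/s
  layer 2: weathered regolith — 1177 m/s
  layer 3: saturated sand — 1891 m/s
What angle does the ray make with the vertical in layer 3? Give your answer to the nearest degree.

Ray parameter p = sin 15.3° / 803 = 3.2861e-04 s/m.
sin θ_3 = p·V_3 = 3.2861e-04 × 1891 = 0.6214.
θ_3 = arcsin 0.6214 = 38.42°.

38°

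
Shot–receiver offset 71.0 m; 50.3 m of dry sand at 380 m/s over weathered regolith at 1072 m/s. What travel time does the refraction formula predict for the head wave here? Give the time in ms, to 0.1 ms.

t = x/V₂ + 2h·√(V₂²−V₁²)/(V₁V₂).
√(V₂²−V₁²) = √(1072²−380²) = 1002.4 m/s; delay term = 2·50.3·1002.4/(380·1072) = 0.24755 s.
t = 71.0/1072 + 0.24755 = 0.31378 s.

313.8 ms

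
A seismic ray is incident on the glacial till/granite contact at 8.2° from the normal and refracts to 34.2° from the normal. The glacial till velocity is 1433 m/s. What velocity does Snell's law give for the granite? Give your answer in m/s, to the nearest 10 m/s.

sin 8.2° = 0.1426; sin 34.2° = 0.5621.
V₂ = V₁·(sin θ₂/sin θ₁) = 1433·(0.5621/0.1426) = 5647.28 m/s.

5650 m/s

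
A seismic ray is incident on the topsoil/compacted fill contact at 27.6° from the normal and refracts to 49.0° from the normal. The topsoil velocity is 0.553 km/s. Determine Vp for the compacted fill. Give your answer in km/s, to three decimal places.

sin 27.6° = 0.4633; sin 49.0° = 0.7547.
V₂ = V₁·(sin θ₂/sin θ₁) = 0.553·(0.7547/0.4633) = 0.901 km/s.

0.901 km/s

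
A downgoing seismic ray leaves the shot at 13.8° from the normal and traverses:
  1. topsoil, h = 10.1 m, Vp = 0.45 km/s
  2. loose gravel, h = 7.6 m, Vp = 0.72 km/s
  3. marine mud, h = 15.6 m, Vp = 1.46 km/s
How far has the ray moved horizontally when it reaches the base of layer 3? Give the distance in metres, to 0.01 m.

p = sin θ₁/V₁ = sin 13.8°/0.45 = 5.3007e-01 s/km is conserved through the stack.
Layer 1: θ = 13.80°; offset = 10.1·tan 13.80° = 2.4808 m.
Layer 2: sin θ = p·0.72 = 0.3817 → θ = 22.44°; offset = 7.6·tan 22.44° = 3.1381 m.
Layer 3: sin θ = p·1.46 = 0.7739 → θ = 50.71°; offset = 15.6·tan 50.71° = 19.0637 m.
Total horizontal offset = 24.6826 m.

24.68 m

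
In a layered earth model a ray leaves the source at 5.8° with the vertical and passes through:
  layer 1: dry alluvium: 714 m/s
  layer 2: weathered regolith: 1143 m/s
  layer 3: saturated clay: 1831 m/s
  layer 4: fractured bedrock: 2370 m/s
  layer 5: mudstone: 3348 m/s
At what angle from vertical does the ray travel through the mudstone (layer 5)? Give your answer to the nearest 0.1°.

28.3°

Snell's law across each interface conserves sin θ / V, so sin θ_5 = V_5·sin θ₁/V₁.
sin θ_5 = 3348 × sin 5.8° / 714 = 0.4739.
θ_5 = 28.29° from the vertical.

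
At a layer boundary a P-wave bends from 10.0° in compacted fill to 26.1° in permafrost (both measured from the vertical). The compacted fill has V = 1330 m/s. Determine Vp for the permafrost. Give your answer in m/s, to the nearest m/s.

Snell's law: sin 10.0°/V₁ = sin 26.1°/V₂.
V₂ = V₁·sin 26.1°/sin 10.0° = 1330 × 2.5335 = 3369.57 m/s.

3370 m/s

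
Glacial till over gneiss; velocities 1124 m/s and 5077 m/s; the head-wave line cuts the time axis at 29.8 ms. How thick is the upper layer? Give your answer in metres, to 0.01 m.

θ_c = arcsin(1124/5077) = 12.79°; cos θ_c = 0.9752.
tᵢ = 2h cos θ_c/V₁ ⇒ h = tᵢ·V₁/(2 cos θ_c) = 0.0298·1124/(2·0.9752) = 17.17 m.

17.17 m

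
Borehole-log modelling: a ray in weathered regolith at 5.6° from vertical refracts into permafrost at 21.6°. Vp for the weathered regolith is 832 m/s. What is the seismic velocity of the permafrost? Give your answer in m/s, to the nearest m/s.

Snell's law: sin 5.6°/V₁ = sin 21.6°/V₂.
V₂ = V₁·sin 21.6°/sin 5.6° = 832 × 3.7724 = 3138.66 m/s.

3139 m/s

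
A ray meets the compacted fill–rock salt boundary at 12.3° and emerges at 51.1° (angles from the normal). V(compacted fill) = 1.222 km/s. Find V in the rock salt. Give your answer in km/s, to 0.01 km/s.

Snell's law: sin 12.3°/V₁ = sin 51.1°/V₂.
V₂ = V₁·sin 51.1°/sin 12.3° = 1.222 × 3.6532 = 4.46 km/s.

4.46 km/s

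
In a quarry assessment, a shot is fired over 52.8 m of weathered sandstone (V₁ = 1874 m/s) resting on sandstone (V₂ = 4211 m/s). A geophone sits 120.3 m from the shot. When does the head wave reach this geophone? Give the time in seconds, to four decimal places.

t = x/V₂ + 2h·√(V₂²−V₁²)/(V₁V₂).
√(V₂²−V₁²) = √(4211²−1874²) = 3771.0 m/s; delay term = 2·52.8·3771.0/(1874·4211) = 0.05046 s.
t = 120.3/4211 + 0.05046 = 0.07903 s.

0.0790 s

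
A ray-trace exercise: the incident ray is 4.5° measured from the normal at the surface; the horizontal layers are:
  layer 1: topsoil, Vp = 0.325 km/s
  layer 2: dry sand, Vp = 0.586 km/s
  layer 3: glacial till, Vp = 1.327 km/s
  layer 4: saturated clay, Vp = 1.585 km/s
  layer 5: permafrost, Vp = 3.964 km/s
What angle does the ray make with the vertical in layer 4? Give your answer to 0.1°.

22.5°

Snell's law across each interface conserves sin θ / V, so sin θ_4 = V_4·sin θ₁/V₁.
sin θ_4 = 1.585 × sin 4.5° / 0.325 = 0.3826.
θ_4 = arcsin 0.3826 = 22.50°.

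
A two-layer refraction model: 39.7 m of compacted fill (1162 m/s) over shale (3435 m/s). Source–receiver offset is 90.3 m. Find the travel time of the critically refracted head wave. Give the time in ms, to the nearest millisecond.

91 ms

θ_c = arcsin(V₁/V₂) = arcsin(1162/3435) = 19.77°, cos θ_c = 0.9410.
Intercept time tᵢ = 2h cos θ_c / V₁ = 2·39.7·0.9410/1162 = 0.06430 s.
t = x/V₂ + tᵢ = 90.3/3435 + 0.06430 = 0.09059 s.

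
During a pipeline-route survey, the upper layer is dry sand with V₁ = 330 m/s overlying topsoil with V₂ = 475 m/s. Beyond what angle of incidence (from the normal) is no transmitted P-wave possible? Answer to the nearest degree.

44°

At critical incidence the refracted ray runs along the interface (θ₂ = 90°), so sin θ_c = V₁/V₂.
θ_c = arcsin(330/475) = arcsin 0.6947 = 44.01°.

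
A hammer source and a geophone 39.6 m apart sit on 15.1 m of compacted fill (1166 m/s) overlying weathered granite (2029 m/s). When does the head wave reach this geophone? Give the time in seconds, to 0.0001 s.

t = x/V₂ + 2h·√(V₂²−V₁²)/(V₁V₂).
√(V₂²−V₁²) = √(2029²−1166²) = 1660.5 m/s; delay term = 2·15.1·1660.5/(1166·2029) = 0.02120 s.
t = 39.6/2029 + 0.02120 = 0.04071 s.

0.0407 s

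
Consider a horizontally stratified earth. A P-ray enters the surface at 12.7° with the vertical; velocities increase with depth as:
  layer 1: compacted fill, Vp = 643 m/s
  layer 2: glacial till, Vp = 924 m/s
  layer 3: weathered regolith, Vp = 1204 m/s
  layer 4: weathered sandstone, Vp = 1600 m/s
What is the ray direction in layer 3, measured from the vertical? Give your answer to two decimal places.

Ray parameter p = sin 12.7° / 643 = 3.4191e-04 s/m.
sin θ_3 = p·V_3 = 3.4191e-04 × 1204 = 0.4117.
θ_3 = arcsin 0.4117 = 24.31°.

24.31°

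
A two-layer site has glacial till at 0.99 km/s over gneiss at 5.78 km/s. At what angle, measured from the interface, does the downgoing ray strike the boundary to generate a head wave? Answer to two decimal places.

80.14°

At critical incidence the refracted ray runs along the interface (θ₂ = 90°), so sin θ_c = V₁/V₂.
θ_c = arcsin(0.99/5.78) = arcsin 0.1713 = 9.86°.
Measured from the interface: 90° − 9.86° = 80.14°.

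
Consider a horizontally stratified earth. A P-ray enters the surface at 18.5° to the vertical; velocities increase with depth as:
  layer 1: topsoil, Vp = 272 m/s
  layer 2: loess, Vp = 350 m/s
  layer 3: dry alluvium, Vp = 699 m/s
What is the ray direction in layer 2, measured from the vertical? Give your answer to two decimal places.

24.10°

Ray parameter p = sin 18.5° / 272 = 1.1666e-03 s/m.
sin θ_2 = p·V_2 = 1.1666e-03 × 350 = 0.4083.
θ_2 = arcsin 0.4083 = 24.10°.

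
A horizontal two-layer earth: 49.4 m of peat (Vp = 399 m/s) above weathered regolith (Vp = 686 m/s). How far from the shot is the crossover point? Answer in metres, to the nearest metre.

θ_c = arcsin(399/686) = 35.57°, so cos θ_c = 0.8135 and tᵢ = 2h cos θ_c/V₁ = 0.2014 s.
At crossover x/V₁ = x/V₂ + tᵢ ⇒ x = tᵢ/(1/V₁ − 1/V₂) = 0.20143/(2.5063e-03 − 1.4577e-03) = 192.10 m.

192 m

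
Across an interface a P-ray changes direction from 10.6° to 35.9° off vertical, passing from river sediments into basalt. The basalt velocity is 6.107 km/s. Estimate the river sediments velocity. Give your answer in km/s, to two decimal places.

Snell's law: sin 10.6°/V₁ = sin 35.9°/V₂.
V₁ = V₂·sin 10.6°/sin 35.9° = 6.107 × 0.3137 = 1.92 km/s.

1.92 km/s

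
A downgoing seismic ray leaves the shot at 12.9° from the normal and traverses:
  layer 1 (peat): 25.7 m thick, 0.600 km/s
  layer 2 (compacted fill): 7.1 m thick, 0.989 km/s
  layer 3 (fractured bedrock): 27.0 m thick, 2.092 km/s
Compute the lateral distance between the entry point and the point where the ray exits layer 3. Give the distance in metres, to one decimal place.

42.2 m

Ray parameter p = sin 12.9° / 0.600 km/s = 3.7208e-01 s/km.
Layer 1: θ = 12.90°; offset = 25.7·tan 12.90° = 5.886 m.
Layer 2: sin θ = p·0.989 = 0.3680 → θ = 21.59°; offset = 7.1·tan 21.59° = 2.810 m.
Layer 3: sin θ = p·2.092 = 0.7784 → θ = 51.11°; offset = 27.0·tan 51.11° = 33.478 m.
Total horizontal offset = 42.174 m.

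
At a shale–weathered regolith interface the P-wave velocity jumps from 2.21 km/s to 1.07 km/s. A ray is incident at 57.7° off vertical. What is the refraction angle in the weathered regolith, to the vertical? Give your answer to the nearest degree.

24°

Snell's law: sin θ₂ = (V₂/V₁)·sin θ₁ = (1.07/2.21)·sin 57.7° = 0.4092.
θ₂ = arcsin 0.4092 = 24.16° from the normal.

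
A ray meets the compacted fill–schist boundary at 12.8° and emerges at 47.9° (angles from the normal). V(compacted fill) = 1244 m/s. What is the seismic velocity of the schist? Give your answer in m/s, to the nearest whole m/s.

4166 m/s

sin 12.8° = 0.2215; sin 47.9° = 0.7420.
V₂ = V₁·(sin θ₂/sin θ₁) = 1244·(0.7420/0.2215) = 4166.21 m/s.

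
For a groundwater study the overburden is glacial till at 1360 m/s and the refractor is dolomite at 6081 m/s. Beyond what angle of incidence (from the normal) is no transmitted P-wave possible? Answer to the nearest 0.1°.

12.9°

At critical incidence the refracted ray runs along the interface (θ₂ = 90°), so sin θ_c = V₁/V₂.
θ_c = arcsin(1360/6081) = arcsin 0.2236 = 12.92°.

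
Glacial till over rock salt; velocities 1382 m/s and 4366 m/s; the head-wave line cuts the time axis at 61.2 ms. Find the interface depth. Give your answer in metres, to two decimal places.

θ_c = arcsin(1382/4366) = 18.45°; cos θ_c = 0.9486.
tᵢ = 2h cos θ_c/V₁ ⇒ h = tᵢ·V₁/(2 cos θ_c) = 0.0612·1382/(2·0.9486) = 44.58 m.

44.58 m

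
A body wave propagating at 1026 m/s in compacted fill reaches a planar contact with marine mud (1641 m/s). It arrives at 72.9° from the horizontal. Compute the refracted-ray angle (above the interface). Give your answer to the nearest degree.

Angle from the normal: 90° − 72.9° = 17.1°.
sin θ₁/V₁ = sin θ₂/V₂ ⇒ sin θ₂ = 1641·sin 17.1°/1026 = 1641·0.2940/1026 = 0.4703.
θ₂ = arcsin 0.4703 = 28.05° from the normal.
From the interface: 90° − 28.05° = 61.95°.

62°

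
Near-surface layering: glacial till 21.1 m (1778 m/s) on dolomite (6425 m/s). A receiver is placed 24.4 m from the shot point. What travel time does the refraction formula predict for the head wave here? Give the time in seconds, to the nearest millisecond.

0.027 s

θ_c = arcsin(V₁/V₂) = arcsin(1778/6425) = 16.07°, cos θ_c = 0.9609.
Intercept time tᵢ = 2h cos θ_c / V₁ = 2·21.1·0.9609/1778 = 0.02281 s.
t = x/V₂ + tᵢ = 24.4/6425 + 0.02281 = 0.02661 s.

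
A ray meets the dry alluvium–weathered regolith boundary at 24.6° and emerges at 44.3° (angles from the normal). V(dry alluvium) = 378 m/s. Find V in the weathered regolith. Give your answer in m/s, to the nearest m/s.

634 m/s

sin 24.6° = 0.4163; sin 44.3° = 0.6984.
V₂ = V₁·(sin θ₂/sin θ₁) = 378·(0.6984/0.4163) = 634.19 m/s.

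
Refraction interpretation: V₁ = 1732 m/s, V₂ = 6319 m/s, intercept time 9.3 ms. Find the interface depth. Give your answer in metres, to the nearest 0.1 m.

θ_c = arcsin(1732/6319) = 15.91°; cos θ_c = 0.9617.
tᵢ = 2h cos θ_c/V₁ ⇒ h = tᵢ·V₁/(2 cos θ_c) = 0.0093·1732/(2·0.9617) = 8.37 m.

8.4 m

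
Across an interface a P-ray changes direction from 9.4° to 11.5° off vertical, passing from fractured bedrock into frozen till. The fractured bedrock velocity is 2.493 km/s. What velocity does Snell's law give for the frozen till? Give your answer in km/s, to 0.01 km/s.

3.04 km/s

sin 9.4° = 0.1633; sin 11.5° = 0.1994.
V₂ = V₁·(sin θ₂/sin θ₁) = 2.493·(0.1994/0.1633) = 3.04 km/s.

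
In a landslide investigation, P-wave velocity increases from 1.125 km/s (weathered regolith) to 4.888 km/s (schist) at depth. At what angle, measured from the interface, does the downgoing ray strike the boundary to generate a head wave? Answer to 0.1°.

Critical incidence: sin θ_c = V₁/V₂ = 1.125/4.888 = 0.2302.
θ_c = arcsin 0.2302 = 13.31°.
Measured from the interface: 90° − 13.31° = 76.69°.

76.7°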